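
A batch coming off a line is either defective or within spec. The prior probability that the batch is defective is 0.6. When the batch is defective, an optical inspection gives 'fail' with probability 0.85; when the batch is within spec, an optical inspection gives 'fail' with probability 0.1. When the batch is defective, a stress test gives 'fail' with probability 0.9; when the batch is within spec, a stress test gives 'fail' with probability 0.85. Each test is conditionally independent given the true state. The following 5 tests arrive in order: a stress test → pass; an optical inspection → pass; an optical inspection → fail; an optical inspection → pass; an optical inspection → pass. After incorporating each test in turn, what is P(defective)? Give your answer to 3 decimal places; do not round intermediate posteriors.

After a stress test='pass': P(defective) = 0.1·0.6000 / (0.1·0.6000 + 0.15·0.4000) ≈ 0.5000
After an optical inspection='pass': P(defective) = 0.15·0.5000 / (0.15·0.5000 + 0.9·0.5000) ≈ 0.1429
After an optical inspection='fail': P(defective) = 0.85·0.1429 / (0.85·0.1429 + 0.1·0.8571) ≈ 0.5862
After an optical inspection='pass': P(defective) = 0.15·0.5862 / (0.15·0.5862 + 0.9·0.4138) ≈ 0.1910
After an optical inspection='pass': P(defective) = 0.15·0.1910 / (0.15·0.1910 + 0.9·0.8090) ≈ 0.0379

0.038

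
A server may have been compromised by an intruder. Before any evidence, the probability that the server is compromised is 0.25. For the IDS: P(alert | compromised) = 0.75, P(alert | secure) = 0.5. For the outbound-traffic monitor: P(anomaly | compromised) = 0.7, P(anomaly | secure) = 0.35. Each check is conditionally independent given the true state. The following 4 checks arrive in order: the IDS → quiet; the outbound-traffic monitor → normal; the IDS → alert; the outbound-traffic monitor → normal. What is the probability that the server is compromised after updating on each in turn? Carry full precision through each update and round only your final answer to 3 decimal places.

After the IDS='quiet': P(compromised) = 0.25·0.2500 / (0.25·0.2500 + 0.5·0.7500) ≈ 0.1429
After the outbound-traffic monitor='normal': P(compromised) = 0.3·0.1429 / (0.3·0.1429 + 0.65·0.8571) ≈ 0.0714
After the IDS='alert': P(compromised) = 0.75·0.0714 / (0.75·0.0714 + 0.5·0.9286) ≈ 0.1034
After the outbound-traffic monitor='normal': P(compromised) = 0.3·0.1034 / (0.3·0.1034 + 0.65·0.8966) ≈ 0.0506

0.051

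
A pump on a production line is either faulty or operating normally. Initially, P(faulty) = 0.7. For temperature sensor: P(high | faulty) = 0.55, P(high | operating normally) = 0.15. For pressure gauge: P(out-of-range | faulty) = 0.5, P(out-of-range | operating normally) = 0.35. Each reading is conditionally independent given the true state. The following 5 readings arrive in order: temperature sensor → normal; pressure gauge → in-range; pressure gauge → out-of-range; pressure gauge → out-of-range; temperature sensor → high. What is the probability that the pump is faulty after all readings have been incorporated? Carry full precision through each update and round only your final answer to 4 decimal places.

After temperature sensor='normal': P(faulty) = 0.45·0.7000 / (0.45·0.7000 + 0.85·0.3000) ≈ 0.5526
After pressure gauge='in-range': P(faulty) = 0.5·0.5526 / (0.5·0.5526 + 0.65·0.4474) ≈ 0.4872
After pressure gauge='out-of-range': P(faulty) = 0.5·0.4872 / (0.5·0.4872 + 0.35·0.5128) ≈ 0.5758
After pressure gauge='out-of-range': P(faulty) = 0.5·0.5758 / (0.5·0.5758 + 0.35·0.4242) ≈ 0.6598
After temperature sensor='high': P(faulty) = 0.55·0.6598 / (0.55·0.6598 + 0.15·0.3402) ≈ 0.8767

0.8767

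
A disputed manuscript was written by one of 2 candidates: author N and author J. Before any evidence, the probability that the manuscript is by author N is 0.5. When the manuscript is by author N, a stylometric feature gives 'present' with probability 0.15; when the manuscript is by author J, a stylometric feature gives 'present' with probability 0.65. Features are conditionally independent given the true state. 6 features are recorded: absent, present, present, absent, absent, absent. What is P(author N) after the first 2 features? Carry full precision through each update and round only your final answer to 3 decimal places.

After 'absent': P(author N) = 0.85·0.5000 / (0.85·0.5000 + 0.35·0.5000) ≈ 0.7083
After 'present': P(author N) = 0.15·0.7083 / (0.15·0.7083 + 0.65·0.2917) ≈ 0.3592

0.359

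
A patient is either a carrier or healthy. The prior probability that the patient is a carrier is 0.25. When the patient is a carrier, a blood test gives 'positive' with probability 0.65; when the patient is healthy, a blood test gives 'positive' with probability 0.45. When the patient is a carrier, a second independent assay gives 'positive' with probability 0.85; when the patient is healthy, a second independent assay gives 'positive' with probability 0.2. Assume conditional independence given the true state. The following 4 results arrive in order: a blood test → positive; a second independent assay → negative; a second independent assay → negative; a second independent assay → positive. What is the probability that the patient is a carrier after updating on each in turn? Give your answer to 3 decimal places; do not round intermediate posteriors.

Apply Bayes' rule sequentially, carrying P(carrier) forward.
After a blood test='positive': P(carrier) = 0.65·0.2500 / (0.65·0.2500 + 0.45·0.7500) ≈ 0.3250
After a second independent assay='negative': P(carrier) = 0.15·0.3250 / (0.15·0.3250 + 0.8·0.6750) ≈ 0.0828
After a second independent assay='negative': P(carrier) = 0.15·0.0828 / (0.15·0.0828 + 0.8·0.9172) ≈ 0.0166
After a second independent assay='positive': P(carrier) = 0.85·0.0166 / (0.85·0.0166 + 0.2·0.9834) ≈ 0.0671

0.067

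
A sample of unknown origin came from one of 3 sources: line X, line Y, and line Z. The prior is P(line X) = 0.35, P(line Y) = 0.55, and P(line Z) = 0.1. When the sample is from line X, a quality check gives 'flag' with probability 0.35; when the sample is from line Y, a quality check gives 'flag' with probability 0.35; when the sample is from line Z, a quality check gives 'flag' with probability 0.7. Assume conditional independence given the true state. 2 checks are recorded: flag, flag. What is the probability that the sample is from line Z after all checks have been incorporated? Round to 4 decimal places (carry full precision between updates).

0.3077

After 'flag': normaliser = 0.35·0.3500 + 0.35·0.5500 + 0.7·0.1000; P(line X) ≈ 0.3182, P(line Y) ≈ 0.5000, P(line Z) ≈ 0.1818
After 'flag': normaliser = 0.35·0.3182 + 0.35·0.5000 + 0.7·0.1818; P(line X) ≈ 0.2692, P(line Y) ≈ 0.4231, P(line Z) ≈ 0.3077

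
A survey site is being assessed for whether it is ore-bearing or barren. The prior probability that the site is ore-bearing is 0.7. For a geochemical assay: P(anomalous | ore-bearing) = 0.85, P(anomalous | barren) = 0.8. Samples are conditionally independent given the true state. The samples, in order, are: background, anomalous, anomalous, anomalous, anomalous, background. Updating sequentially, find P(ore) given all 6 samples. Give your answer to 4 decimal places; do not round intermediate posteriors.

After 'background': P(ore) = 0.15·0.7000 / (0.15·0.7000 + 0.2·0.3000) ≈ 0.6364
After 'anomalous': P(ore) = 0.85·0.6364 / (0.85·0.6364 + 0.8·0.3636) ≈ 0.6503
After 'anomalous': P(ore) = 0.85·0.6503 / (0.85·0.6503 + 0.8·0.3497) ≈ 0.6639
After 'anomalous': P(ore) = 0.85·0.6639 / (0.85·0.6639 + 0.8·0.3361) ≈ 0.6773
After 'anomalous': P(ore) = 0.85·0.6773 / (0.85·0.6773 + 0.8·0.3227) ≈ 0.6904
After 'background': P(ore) = 0.15·0.6904 / (0.15·0.6904 + 0.2·0.3096) ≈ 0.6258

0.6258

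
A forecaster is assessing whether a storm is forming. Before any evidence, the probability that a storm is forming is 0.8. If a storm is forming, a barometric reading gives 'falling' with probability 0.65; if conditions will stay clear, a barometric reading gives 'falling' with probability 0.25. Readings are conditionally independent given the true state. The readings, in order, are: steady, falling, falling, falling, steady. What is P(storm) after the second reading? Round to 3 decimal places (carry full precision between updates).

0.829

After 'steady': P(storm) = 0.35·0.8000 / (0.35·0.8000 + 0.75·0.2000) ≈ 0.6512
After 'falling': P(storm) = 0.65·0.6512 / (0.65·0.6512 + 0.25·0.3488) ≈ 0.8292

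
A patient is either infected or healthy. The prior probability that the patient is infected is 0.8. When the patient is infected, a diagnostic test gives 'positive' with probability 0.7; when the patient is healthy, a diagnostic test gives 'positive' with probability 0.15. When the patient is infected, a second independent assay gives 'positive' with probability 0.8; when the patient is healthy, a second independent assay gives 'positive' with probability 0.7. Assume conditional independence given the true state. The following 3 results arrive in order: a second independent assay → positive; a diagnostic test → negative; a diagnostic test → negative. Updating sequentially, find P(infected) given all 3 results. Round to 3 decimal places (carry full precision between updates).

After a second independent assay='positive': P(infected) = 0.8·0.8000 / (0.8·0.8000 + 0.7·0.2000) ≈ 0.8205
After a diagnostic test='negative': P(infected) = 0.3·0.8205 / (0.3·0.8205 + 0.85·0.1795) ≈ 0.6174
After a diagnostic test='negative': P(infected) = 0.3·0.6174 / (0.3·0.6174 + 0.85·0.3826) ≈ 0.3628

0.363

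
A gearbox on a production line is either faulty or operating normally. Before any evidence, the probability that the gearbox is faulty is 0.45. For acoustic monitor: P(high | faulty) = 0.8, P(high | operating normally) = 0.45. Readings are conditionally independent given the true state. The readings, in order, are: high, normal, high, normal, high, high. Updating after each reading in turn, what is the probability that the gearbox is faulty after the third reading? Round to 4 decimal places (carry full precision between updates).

Apply Bayes' rule sequentially, carrying P(faulty) forward.
After 'high': P(faulty) = 0.8·0.4500 / (0.8·0.4500 + 0.45·0.5500) ≈ 0.5926
After 'normal': P(faulty) = 0.2·0.5926 / (0.2·0.5926 + 0.55·0.4074) ≈ 0.3459
After 'high': P(faulty) = 0.8·0.3459 / (0.8·0.3459 + 0.45·0.6541) ≈ 0.4846

0.4846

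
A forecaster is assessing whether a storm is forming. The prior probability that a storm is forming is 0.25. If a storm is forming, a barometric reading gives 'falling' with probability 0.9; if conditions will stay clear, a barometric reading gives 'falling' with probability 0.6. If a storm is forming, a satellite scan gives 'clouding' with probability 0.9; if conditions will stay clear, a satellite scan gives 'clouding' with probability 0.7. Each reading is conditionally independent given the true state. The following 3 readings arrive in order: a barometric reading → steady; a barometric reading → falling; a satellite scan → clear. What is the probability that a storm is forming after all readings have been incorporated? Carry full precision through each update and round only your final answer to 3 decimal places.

0.040

After a barometric reading='steady': P(storm) = 0.1·0.2500 / (0.1·0.2500 + 0.4·0.7500) ≈ 0.0769
After a barometric reading='falling': P(storm) = 0.9·0.0769 / (0.9·0.0769 + 0.6·0.9231) ≈ 0.1111
After a satellite scan='clear': P(storm) = 0.1·0.1111 / (0.1·0.1111 + 0.3·0.8889) ≈ 0.0400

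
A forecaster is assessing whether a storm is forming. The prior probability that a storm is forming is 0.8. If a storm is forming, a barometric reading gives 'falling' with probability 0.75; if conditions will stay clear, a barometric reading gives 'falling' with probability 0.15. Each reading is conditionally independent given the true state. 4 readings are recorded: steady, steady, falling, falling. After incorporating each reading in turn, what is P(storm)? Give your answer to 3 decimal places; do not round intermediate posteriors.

0.896

After 'steady': P(storm) = 0.25·0.8000 / (0.25·0.8000 + 0.85·0.2000) ≈ 0.5405
After 'steady': P(storm) = 0.25·0.5405 / (0.25·0.5405 + 0.85·0.4595) ≈ 0.2571
After 'falling': P(storm) = 0.75·0.2571 / (0.75·0.2571 + 0.15·0.7429) ≈ 0.6337
After 'falling': P(storm) = 0.75·0.6337 / (0.75·0.6337 + 0.15·0.3663) ≈ 0.8964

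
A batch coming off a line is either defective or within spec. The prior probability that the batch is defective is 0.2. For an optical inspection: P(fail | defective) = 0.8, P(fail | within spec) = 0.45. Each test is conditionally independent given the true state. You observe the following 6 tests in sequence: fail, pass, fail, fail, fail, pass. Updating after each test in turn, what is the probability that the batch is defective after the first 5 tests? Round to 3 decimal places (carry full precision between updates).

Each posterior becomes the prior for the next update.
After 'fail': P(defective) = 0.8·0.2000 / (0.8·0.2000 + 0.45·0.8000) ≈ 0.3077
After 'pass': P(defective) = 0.2·0.3077 / (0.2·0.3077 + 0.55·0.6923) ≈ 0.1391
After 'fail': P(defective) = 0.8·0.1391 / (0.8·0.1391 + 0.45·0.8609) ≈ 0.2232
After 'fail': P(defective) = 0.8·0.2232 / (0.8·0.2232 + 0.45·0.7768) ≈ 0.3381
After 'fail': P(defective) = 0.8·0.3381 / (0.8·0.3381 + 0.45·0.6619) ≈ 0.4759

0.476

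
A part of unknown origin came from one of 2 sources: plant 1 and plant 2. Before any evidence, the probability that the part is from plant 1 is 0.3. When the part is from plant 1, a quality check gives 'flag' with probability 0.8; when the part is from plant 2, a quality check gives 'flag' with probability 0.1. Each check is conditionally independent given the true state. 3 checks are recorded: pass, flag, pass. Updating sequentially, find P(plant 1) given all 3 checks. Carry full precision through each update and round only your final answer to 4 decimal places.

After 'pass': P(plant 1) = 0.2·0.3000 / (0.2·0.3000 + 0.9·0.7000) ≈ 0.0870
After 'flag': P(plant 1) = 0.8·0.0870 / (0.8·0.0870 + 0.1·0.9130) ≈ 0.4324
After 'pass': P(plant 1) = 0.2·0.4324 / (0.2·0.4324 + 0.9·0.5676) ≈ 0.1448

0.1448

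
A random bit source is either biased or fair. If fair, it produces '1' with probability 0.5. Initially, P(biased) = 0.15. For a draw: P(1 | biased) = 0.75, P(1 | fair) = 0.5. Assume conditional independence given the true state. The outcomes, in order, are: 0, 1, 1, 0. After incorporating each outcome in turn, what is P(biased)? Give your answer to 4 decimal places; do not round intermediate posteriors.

Each posterior becomes the prior for the next update.
After '0': P(biased) = 0.25·0.1500 / (0.25·0.1500 + 0.5·0.8500) ≈ 0.0811
After '1': P(biased) = 0.75·0.0811 / (0.75·0.0811 + 0.5·0.9189) ≈ 0.1169
After '1': P(biased) = 0.75·0.1169 / (0.75·0.1169 + 0.5·0.8831) ≈ 0.1656
After '0': P(biased) = 0.25·0.1656 / (0.25·0.1656 + 0.5·0.8344) ≈ 0.0903

0.0903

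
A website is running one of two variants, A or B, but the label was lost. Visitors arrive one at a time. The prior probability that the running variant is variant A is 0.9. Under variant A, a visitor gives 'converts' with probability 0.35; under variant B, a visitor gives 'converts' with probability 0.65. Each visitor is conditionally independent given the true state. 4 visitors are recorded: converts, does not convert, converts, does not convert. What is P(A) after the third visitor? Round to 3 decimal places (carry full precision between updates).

Each posterior becomes the prior for the next update.
After 'converts': P(A) = 0.35·0.9000 / (0.35·0.9000 + 0.65·0.1000) ≈ 0.8289
After 'does not convert': P(A) = 0.65·0.8289 / (0.65·0.8289 + 0.35·0.1711) ≈ 0.9000
After 'converts': P(A) = 0.35·0.9000 / (0.35·0.9000 + 0.65·0.1000) ≈ 0.8289

0.829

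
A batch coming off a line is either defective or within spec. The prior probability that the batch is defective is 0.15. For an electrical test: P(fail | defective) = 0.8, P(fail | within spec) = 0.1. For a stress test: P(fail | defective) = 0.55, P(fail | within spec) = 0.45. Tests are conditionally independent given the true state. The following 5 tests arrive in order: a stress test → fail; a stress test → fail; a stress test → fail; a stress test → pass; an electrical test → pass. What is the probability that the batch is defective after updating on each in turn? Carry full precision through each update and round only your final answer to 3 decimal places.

0.055

After a stress test='fail': P(defective) = 0.55·0.1500 / (0.55·0.1500 + 0.45·0.8500) ≈ 0.1774
After a stress test='fail': P(defective) = 0.55·0.1774 / (0.55·0.1774 + 0.45·0.8226) ≈ 0.2086
After a stress test='fail': P(defective) = 0.55·0.2086 / (0.55·0.2086 + 0.45·0.7914) ≈ 0.2437
After a stress test='pass': P(defective) = 0.45·0.2437 / (0.45·0.2437 + 0.55·0.7563) ≈ 0.2086
After an electrical test='pass': P(defective) = 0.2·0.2086 / (0.2·0.2086 + 0.9·0.7914) ≈ 0.0553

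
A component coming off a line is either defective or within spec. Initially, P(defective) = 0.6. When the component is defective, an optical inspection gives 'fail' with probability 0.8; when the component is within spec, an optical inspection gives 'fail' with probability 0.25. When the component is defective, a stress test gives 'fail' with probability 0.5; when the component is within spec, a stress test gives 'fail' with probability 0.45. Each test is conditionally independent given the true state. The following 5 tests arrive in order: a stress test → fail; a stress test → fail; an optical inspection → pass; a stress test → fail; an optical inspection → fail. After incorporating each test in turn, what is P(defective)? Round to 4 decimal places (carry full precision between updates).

0.6371

After a stress test='fail': P(defective) = 0.5·0.6000 / (0.5·0.6000 + 0.45·0.4000) ≈ 0.6250
After a stress test='fail': P(defective) = 0.5·0.6250 / (0.5·0.6250 + 0.45·0.3750) ≈ 0.6494
After an optical inspection='pass': P(defective) = 0.2·0.6494 / (0.2·0.6494 + 0.75·0.3506) ≈ 0.3306
After a stress test='fail': P(defective) = 0.5·0.3306 / (0.5·0.3306 + 0.45·0.6694) ≈ 0.3543
After an optical inspection='fail': P(defective) = 0.8·0.3543 / (0.8·0.3543 + 0.25·0.6457) ≈ 0.6371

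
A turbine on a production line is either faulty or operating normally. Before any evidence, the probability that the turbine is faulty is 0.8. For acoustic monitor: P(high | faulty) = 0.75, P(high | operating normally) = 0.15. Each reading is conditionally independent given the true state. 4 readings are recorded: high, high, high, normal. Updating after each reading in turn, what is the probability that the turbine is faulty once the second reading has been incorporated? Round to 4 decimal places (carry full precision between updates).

After 'high': P(faulty) = 0.75·0.8000 / (0.75·0.8000 + 0.15·0.2000) ≈ 0.9524
After 'high': P(faulty) = 0.75·0.9524 / (0.75·0.9524 + 0.15·0.0476) ≈ 0.9901

0.9901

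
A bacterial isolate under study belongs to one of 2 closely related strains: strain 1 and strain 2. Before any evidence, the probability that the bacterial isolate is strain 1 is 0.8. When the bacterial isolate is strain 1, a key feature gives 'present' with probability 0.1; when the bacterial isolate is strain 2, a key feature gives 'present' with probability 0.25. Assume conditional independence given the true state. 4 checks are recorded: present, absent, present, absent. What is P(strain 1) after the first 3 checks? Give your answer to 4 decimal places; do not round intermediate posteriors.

0.4344

After 'present': P(strain 1) = 0.1·0.8000 / (0.1·0.8000 + 0.25·0.2000) ≈ 0.6154
After 'absent': P(strain 1) = 0.9·0.6154 / (0.9·0.6154 + 0.75·0.3846) ≈ 0.6575
After 'present': P(strain 1) = 0.1·0.6575 / (0.1·0.6575 + 0.25·0.3425) ≈ 0.4344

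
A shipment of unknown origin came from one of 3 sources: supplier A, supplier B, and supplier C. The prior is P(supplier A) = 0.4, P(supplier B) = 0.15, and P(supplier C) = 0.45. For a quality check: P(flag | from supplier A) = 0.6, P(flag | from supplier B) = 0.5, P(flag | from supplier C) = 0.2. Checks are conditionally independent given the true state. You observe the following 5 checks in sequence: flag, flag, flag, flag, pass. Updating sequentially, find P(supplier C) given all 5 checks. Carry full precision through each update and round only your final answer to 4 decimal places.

0.0222

After 'flag': normaliser = 0.6·0.4000 + 0.5·0.1500 + 0.2·0.4500; P(supplier A) ≈ 0.5926, P(supplier B) ≈ 0.1852, P(supplier C) ≈ 0.2222
After 'flag': normaliser = 0.6·0.5926 + 0.5·0.1852 + 0.2·0.2222; P(supplier A) ≈ 0.7218, P(supplier B) ≈ 0.1880, P(supplier C) ≈ 0.0902
After 'flag': normaliser = 0.6·0.7218 + 0.5·0.1880 + 0.2·0.0902; P(supplier A) ≈ 0.7945, P(supplier B) ≈ 0.1724, P(supplier C) ≈ 0.0331
After 'flag': normaliser = 0.6·0.7945 + 0.5·0.1724 + 0.2·0.0331; P(supplier A) ≈ 0.8370, P(supplier B) ≈ 0.1514, P(supplier C) ≈ 0.0116
After 'pass': normaliser = 0.4·0.8370 + 0.5·0.1514 + 0.8·0.0116; P(supplier A) ≈ 0.7976, P(supplier B) ≈ 0.1803, P(supplier C) ≈ 0.0222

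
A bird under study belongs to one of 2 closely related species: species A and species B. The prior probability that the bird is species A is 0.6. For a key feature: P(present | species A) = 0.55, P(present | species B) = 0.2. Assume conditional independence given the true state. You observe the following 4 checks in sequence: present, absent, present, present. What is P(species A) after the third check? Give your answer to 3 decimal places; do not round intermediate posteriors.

After 'present': P(species A) = 0.55·0.6000 / (0.55·0.6000 + 0.2·0.4000) ≈ 0.8049
After 'absent': P(species A) = 0.45·0.8049 / (0.45·0.8049 + 0.8·0.1951) ≈ 0.6988
After 'present': P(species A) = 0.55·0.6988 / (0.55·0.6988 + 0.2·0.3012) ≈ 0.8645

0.865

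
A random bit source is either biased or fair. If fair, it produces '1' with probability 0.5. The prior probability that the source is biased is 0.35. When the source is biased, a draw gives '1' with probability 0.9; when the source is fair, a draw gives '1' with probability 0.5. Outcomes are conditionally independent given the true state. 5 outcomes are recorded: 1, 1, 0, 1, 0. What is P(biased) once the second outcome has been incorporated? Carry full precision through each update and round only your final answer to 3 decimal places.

After '1': P(biased) = 0.9·0.3500 / (0.9·0.3500 + 0.5·0.6500) ≈ 0.4922
After '1': P(biased) = 0.9·0.4922 / (0.9·0.4922 + 0.5·0.5078) ≈ 0.6357

0.636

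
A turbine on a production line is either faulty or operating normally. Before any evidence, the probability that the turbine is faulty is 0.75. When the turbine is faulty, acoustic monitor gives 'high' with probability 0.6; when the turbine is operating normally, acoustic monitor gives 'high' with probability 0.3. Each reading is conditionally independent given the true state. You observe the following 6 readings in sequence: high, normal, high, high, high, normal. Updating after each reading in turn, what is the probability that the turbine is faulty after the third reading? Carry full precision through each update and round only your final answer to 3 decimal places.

0.873

After 'high': P(faulty) = 0.6·0.7500 / (0.6·0.7500 + 0.3·0.2500) ≈ 0.8571
After 'normal': P(faulty) = 0.4·0.8571 / (0.4·0.8571 + 0.7·0.1429) ≈ 0.7742
After 'high': P(faulty) = 0.6·0.7742 / (0.6·0.7742 + 0.3·0.2258) ≈ 0.8727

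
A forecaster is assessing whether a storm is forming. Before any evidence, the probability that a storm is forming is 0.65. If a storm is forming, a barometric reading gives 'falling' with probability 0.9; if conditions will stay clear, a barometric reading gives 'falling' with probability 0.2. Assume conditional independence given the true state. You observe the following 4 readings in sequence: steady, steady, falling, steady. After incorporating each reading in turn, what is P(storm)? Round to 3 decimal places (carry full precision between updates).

0.016

Apply Bayes' rule sequentially, carrying P(storm) forward.
After 'steady': P(storm) = 0.1·0.6500 / (0.1·0.6500 + 0.8·0.3500) ≈ 0.1884
After 'steady': P(storm) = 0.1·0.1884 / (0.1·0.1884 + 0.8·0.8116) ≈ 0.0282
After 'falling': P(storm) = 0.9·0.0282 / (0.9·0.0282 + 0.2·0.9718) ≈ 0.1155
After 'steady': P(storm) = 0.1·0.1155 / (0.1·0.1155 + 0.8·0.8845) ≈ 0.0161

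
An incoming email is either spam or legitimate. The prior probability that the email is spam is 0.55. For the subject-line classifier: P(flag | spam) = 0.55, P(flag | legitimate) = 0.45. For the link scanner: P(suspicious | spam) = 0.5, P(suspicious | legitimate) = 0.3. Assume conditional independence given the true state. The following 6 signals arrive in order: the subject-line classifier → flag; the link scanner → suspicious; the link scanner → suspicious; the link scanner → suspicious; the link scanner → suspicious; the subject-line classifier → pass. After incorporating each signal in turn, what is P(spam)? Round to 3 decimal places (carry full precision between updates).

0.904

After the subject-line classifier='flag': P(spam) = 0.55·0.5500 / (0.55·0.5500 + 0.45·0.4500) ≈ 0.5990
After the link scanner='suspicious': P(spam) = 0.5·0.5990 / (0.5·0.5990 + 0.3·0.4010) ≈ 0.7134
After the link scanner='suspicious': P(spam) = 0.5·0.7134 / (0.5·0.7134 + 0.3·0.2866) ≈ 0.8058
After the link scanner='suspicious': P(spam) = 0.5·0.8058 / (0.5·0.8058 + 0.3·0.1942) ≈ 0.8737
After the link scanner='suspicious': P(spam) = 0.5·0.8737 / (0.5·0.8737 + 0.3·0.1263) ≈ 0.9202
After the subject-line classifier='pass': P(spam) = 0.45·0.9202 / (0.45·0.9202 + 0.55·0.0798) ≈ 0.9041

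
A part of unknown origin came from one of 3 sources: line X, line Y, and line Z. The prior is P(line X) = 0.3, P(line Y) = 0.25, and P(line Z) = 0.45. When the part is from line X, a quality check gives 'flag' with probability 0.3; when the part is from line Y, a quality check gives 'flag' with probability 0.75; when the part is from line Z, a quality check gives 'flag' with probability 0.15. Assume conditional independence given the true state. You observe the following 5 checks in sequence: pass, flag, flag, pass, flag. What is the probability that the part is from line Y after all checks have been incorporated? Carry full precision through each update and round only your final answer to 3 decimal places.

0.565

After 'pass': normaliser = 0.7·0.3000 + 0.25·0.2500 + 0.85·0.4500; P(line X) ≈ 0.3206, P(line Y) ≈ 0.0954, P(line Z) ≈ 0.5840
After 'flag': normaliser = 0.3·0.3206 + 0.75·0.0954 + 0.15·0.5840; P(line X) ≈ 0.3767, P(line Y) ≈ 0.2803, P(line Z) ≈ 0.3430
After 'flag': normaliser = 0.3·0.3767 + 0.75·0.2803 + 0.15·0.3430; P(line X) ≈ 0.3016, P(line Y) ≈ 0.5610, P(line Z) ≈ 0.1373
After 'pass': normaliser = 0.7·0.3016 + 0.25·0.5610 + 0.85·0.1373; P(line X) ≈ 0.4510, P(line Y) ≈ 0.2996, P(line Z) ≈ 0.2494
After 'flag': normaliser = 0.3·0.4510 + 0.75·0.2996 + 0.15·0.2494; P(line X) ≈ 0.3405, P(line Y) ≈ 0.5654, P(line Z) ≈ 0.0941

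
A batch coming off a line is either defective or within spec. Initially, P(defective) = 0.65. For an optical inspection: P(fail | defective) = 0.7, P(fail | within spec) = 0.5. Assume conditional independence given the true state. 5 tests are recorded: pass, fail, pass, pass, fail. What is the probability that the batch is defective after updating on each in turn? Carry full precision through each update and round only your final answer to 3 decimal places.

After 'pass': P(defective) = 0.3·0.6500 / (0.3·0.6500 + 0.5·0.3500) ≈ 0.5270
After 'fail': P(defective) = 0.7·0.5270 / (0.7·0.5270 + 0.5·0.4730) ≈ 0.6094
After 'pass': P(defective) = 0.3·0.6094 / (0.3·0.6094 + 0.5·0.3906) ≈ 0.4835
After 'pass': P(defective) = 0.3·0.4835 / (0.3·0.4835 + 0.5·0.5165) ≈ 0.3596
After 'fail': P(defective) = 0.7·0.3596 / (0.7·0.3596 + 0.5·0.6404) ≈ 0.4402

0.440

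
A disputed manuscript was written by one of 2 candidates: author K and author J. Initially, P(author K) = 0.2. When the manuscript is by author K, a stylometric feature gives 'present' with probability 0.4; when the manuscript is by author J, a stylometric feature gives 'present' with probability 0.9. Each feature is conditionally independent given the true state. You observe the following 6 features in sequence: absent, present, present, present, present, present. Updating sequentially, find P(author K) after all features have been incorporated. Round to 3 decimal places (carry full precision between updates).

After 'absent': P(author K) = 0.6·0.2000 / (0.6·0.2000 + 0.1·0.8000) ≈ 0.6000
After 'present': P(author K) = 0.4·0.6000 / (0.4·0.6000 + 0.9·0.4000) ≈ 0.4000
After 'present': P(author K) = 0.4·0.4000 / (0.4·0.4000 + 0.9·0.6000) ≈ 0.2286
After 'present': P(author K) = 0.4·0.2286 / (0.4·0.2286 + 0.9·0.7714) ≈ 0.1164
After 'present': P(author K) = 0.4·0.1164 / (0.4·0.1164 + 0.9·0.8836) ≈ 0.0553
After 'present': P(author K) = 0.4·0.0553 / (0.4·0.0553 + 0.9·0.9447) ≈ 0.0254

0.025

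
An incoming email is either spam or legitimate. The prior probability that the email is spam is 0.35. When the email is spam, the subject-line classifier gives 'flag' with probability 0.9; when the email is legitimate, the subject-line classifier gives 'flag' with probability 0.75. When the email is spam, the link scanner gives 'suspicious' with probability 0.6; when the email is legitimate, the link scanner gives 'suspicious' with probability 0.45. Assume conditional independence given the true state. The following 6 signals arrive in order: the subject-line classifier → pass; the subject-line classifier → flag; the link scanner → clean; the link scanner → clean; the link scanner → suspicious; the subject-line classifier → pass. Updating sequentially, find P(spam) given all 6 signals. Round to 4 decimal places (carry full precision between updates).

After the subject-line classifier='pass': P(spam) = 0.1·0.3500 / (0.1·0.3500 + 0.25·0.6500) ≈ 0.1772
After the subject-line classifier='flag': P(spam) = 0.9·0.1772 / (0.9·0.1772 + 0.75·0.8228) ≈ 0.2054
After the link scanner='clean': P(spam) = 0.4·0.2054 / (0.4·0.2054 + 0.55·0.7946) ≈ 0.1582
After the link scanner='clean': P(spam) = 0.4·0.1582 / (0.4·0.1582 + 0.55·0.8418) ≈ 0.1203
After the link scanner='suspicious': P(spam) = 0.6·0.1203 / (0.6·0.1203 + 0.45·0.8797) ≈ 0.1542
After the subject-line classifier='pass': P(spam) = 0.1·0.1542 / (0.1·0.1542 + 0.25·0.8458) ≈ 0.0680

0.0680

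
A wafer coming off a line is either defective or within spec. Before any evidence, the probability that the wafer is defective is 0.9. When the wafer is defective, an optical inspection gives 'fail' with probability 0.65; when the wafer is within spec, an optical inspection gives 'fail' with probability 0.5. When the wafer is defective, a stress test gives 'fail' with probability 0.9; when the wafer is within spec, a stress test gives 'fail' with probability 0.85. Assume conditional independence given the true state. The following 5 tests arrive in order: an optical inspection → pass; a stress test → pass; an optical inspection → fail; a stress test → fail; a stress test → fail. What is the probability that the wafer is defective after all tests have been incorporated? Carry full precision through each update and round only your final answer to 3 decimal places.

After an optical inspection='pass': P(defective) = 0.35·0.9000 / (0.35·0.9000 + 0.5·0.1000) ≈ 0.8630
After a stress test='pass': P(defective) = 0.1·0.8630 / (0.1·0.8630 + 0.15·0.1370) ≈ 0.8077
After an optical inspection='fail': P(defective) = 0.65·0.8077 / (0.65·0.8077 + 0.5·0.1923) ≈ 0.8452
After a stress test='fail': P(defective) = 0.9·0.8452 / (0.9·0.8452 + 0.85·0.1548) ≈ 0.8525
After a stress test='fail': P(defective) = 0.9·0.8525 / (0.9·0.8525 + 0.85·0.1475) ≈ 0.8596

0.860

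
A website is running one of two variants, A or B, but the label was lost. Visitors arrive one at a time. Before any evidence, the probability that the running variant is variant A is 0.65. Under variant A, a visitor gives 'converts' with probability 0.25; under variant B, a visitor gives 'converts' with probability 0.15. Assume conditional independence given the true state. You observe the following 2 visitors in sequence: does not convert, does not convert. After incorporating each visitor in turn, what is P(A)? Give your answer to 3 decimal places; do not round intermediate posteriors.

After 'does not convert': P(A) = 0.75·0.6500 / (0.75·0.6500 + 0.85·0.3500) ≈ 0.6210
After 'does not convert': P(A) = 0.75·0.6210 / (0.75·0.6210 + 0.85·0.3790) ≈ 0.5911

0.591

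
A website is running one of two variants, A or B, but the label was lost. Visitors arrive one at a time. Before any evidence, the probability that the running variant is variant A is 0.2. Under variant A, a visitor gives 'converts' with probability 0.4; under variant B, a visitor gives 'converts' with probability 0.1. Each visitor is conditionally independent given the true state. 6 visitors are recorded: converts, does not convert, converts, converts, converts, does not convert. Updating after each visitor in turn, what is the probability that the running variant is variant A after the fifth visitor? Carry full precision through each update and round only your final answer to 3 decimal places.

0.977

Each posterior becomes the prior for the next update.
After 'converts': P(A) = 0.4·0.2000 / (0.4·0.2000 + 0.1·0.8000) ≈ 0.5000
After 'does not convert': P(A) = 0.6·0.5000 / (0.6·0.5000 + 0.9·0.5000) ≈ 0.4000
After 'converts': P(A) = 0.4·0.4000 / (0.4·0.4000 + 0.1·0.6000) ≈ 0.7273
After 'converts': P(A) = 0.4·0.7273 / (0.4·0.7273 + 0.1·0.2727) ≈ 0.9143
After 'converts': P(A) = 0.4·0.9143 / (0.4·0.9143 + 0.1·0.0857) ≈ 0.9771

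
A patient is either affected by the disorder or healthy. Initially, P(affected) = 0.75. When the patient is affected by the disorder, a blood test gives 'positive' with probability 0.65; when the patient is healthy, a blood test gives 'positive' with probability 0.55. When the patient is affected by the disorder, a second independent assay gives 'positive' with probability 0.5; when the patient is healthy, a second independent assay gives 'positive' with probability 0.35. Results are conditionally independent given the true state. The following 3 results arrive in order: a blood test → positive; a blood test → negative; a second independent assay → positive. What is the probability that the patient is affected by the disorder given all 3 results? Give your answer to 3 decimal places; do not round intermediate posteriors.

After a blood test='positive': P(affected) = 0.65·0.7500 / (0.65·0.7500 + 0.55·0.2500) ≈ 0.7800
After a blood test='negative': P(affected) = 0.35·0.7800 / (0.35·0.7800 + 0.45·0.2200) ≈ 0.7339
After a second independent assay='positive': P(affected) = 0.5·0.7339 / (0.5·0.7339 + 0.35·0.2661) ≈ 0.7975

0.798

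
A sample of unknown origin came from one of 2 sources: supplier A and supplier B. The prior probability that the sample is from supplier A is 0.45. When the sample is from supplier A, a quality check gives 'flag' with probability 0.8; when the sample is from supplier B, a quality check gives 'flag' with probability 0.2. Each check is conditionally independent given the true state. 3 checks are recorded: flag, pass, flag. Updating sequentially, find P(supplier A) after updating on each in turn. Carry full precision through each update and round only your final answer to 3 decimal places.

After 'flag': P(supplier A) = 0.8·0.4500 / (0.8·0.4500 + 0.2·0.5500) ≈ 0.7660
After 'pass': P(supplier A) = 0.2·0.7660 / (0.2·0.7660 + 0.8·0.2340) ≈ 0.4500
After 'flag': P(supplier A) = 0.8·0.4500 / (0.8·0.4500 + 0.2·0.5500) ≈ 0.7660

0.766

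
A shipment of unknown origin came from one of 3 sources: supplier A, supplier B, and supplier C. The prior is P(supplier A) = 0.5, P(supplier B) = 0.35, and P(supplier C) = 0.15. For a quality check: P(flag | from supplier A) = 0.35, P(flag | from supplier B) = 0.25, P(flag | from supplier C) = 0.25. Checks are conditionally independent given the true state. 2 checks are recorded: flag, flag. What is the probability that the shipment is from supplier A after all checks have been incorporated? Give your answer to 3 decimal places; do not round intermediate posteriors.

0.662

After 'flag': normaliser = 0.35·0.5000 + 0.25·0.3500 + 0.25·0.1500; P(supplier A) ≈ 0.5833, P(supplier B) ≈ 0.2917, P(supplier C) ≈ 0.1250
After 'flag': normaliser = 0.35·0.5833 + 0.25·0.2917 + 0.25·0.1250; P(supplier A) ≈ 0.6622, P(supplier B) ≈ 0.2365, P(supplier C) ≈ 0.1014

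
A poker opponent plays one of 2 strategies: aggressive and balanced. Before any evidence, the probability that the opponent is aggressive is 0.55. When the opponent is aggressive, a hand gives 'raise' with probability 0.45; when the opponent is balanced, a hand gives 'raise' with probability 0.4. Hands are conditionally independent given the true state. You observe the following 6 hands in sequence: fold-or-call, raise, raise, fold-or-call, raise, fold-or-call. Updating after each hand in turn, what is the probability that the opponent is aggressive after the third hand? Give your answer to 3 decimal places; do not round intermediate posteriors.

After 'fold-or-call': P(aggressive) = 0.55·0.5500 / (0.55·0.5500 + 0.6·0.4500) ≈ 0.5284
After 'raise': P(aggressive) = 0.45·0.5284 / (0.45·0.5284 + 0.4·0.4716) ≈ 0.5576
After 'raise': P(aggressive) = 0.45·0.5576 / (0.45·0.5576 + 0.4·0.4424) ≈ 0.5864

0.586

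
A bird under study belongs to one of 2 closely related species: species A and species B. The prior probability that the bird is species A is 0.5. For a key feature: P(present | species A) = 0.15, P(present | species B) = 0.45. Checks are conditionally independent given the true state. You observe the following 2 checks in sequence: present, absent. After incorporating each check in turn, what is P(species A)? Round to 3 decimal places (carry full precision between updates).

After 'present': P(species A) = 0.15·0.5000 / (0.15·0.5000 + 0.45·0.5000) ≈ 0.2500
After 'absent': P(species A) = 0.85·0.2500 / (0.85·0.2500 + 0.55·0.7500) ≈ 0.3400

0.340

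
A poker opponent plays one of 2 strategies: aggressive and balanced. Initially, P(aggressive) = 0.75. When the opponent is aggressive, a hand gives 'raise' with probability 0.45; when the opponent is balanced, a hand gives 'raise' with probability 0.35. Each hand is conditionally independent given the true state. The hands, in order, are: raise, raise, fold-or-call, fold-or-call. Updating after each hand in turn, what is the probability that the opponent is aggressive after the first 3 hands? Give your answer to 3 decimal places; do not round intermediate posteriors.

0.808

After 'raise': P(aggressive) = 0.45·0.7500 / (0.45·0.7500 + 0.35·0.2500) ≈ 0.7941
After 'raise': P(aggressive) = 0.45·0.7941 / (0.45·0.7941 + 0.35·0.2059) ≈ 0.8322
After 'fold-or-call': P(aggressive) = 0.55·0.8322 / (0.55·0.8322 + 0.65·0.1678) ≈ 0.8076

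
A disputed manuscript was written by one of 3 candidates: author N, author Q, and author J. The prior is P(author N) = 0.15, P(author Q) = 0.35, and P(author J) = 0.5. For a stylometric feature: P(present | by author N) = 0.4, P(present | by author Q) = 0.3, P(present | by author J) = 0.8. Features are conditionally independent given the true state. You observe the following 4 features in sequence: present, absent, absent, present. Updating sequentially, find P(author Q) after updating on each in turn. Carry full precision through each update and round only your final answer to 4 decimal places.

After 'present': normaliser = 0.4·0.1500 + 0.3·0.3500 + 0.8·0.5000; P(author N) ≈ 0.1062, P(author Q) ≈ 0.1858, P(author J) ≈ 0.7080
After 'absent': normaliser = 0.6·0.1062 + 0.7·0.1858 + 0.2·0.7080; P(author N) ≈ 0.1900, P(author Q) ≈ 0.3879, P(author J) ≈ 0.4222
After 'absent': normaliser = 0.6·0.1900 + 0.7·0.3879 + 0.2·0.4222; P(author N) ≈ 0.2426, P(author Q) ≈ 0.5778, P(author J) ≈ 0.1797
After 'present': normaliser = 0.4·0.2426 + 0.3·0.5778 + 0.8·0.1797; P(author N) ≈ 0.2343, P(author Q) ≈ 0.4186, P(author J) ≈ 0.3471

0.4186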